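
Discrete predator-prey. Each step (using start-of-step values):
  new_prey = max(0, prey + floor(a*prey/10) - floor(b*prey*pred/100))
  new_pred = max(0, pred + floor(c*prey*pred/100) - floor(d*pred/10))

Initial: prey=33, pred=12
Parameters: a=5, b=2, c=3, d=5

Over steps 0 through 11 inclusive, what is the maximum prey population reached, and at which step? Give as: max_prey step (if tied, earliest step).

Answer: 49 2

Derivation:
Step 1: prey: 33+16-7=42; pred: 12+11-6=17
Step 2: prey: 42+21-14=49; pred: 17+21-8=30
Step 3: prey: 49+24-29=44; pred: 30+44-15=59
Step 4: prey: 44+22-51=15; pred: 59+77-29=107
Step 5: prey: 15+7-32=0; pred: 107+48-53=102
Step 6: prey: 0+0-0=0; pred: 102+0-51=51
Step 7: prey: 0+0-0=0; pred: 51+0-25=26
Step 8: prey: 0+0-0=0; pred: 26+0-13=13
Step 9: prey: 0+0-0=0; pred: 13+0-6=7
Step 10: prey: 0+0-0=0; pred: 7+0-3=4
Step 11: prey: 0+0-0=0; pred: 4+0-2=2
Max prey = 49 at step 2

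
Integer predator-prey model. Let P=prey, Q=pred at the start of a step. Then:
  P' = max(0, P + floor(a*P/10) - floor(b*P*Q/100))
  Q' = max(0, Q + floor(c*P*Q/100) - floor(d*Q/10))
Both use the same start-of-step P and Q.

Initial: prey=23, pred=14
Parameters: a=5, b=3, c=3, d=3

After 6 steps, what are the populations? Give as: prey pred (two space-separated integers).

Step 1: prey: 23+11-9=25; pred: 14+9-4=19
Step 2: prey: 25+12-14=23; pred: 19+14-5=28
Step 3: prey: 23+11-19=15; pred: 28+19-8=39
Step 4: prey: 15+7-17=5; pred: 39+17-11=45
Step 5: prey: 5+2-6=1; pred: 45+6-13=38
Step 6: prey: 1+0-1=0; pred: 38+1-11=28

Answer: 0 28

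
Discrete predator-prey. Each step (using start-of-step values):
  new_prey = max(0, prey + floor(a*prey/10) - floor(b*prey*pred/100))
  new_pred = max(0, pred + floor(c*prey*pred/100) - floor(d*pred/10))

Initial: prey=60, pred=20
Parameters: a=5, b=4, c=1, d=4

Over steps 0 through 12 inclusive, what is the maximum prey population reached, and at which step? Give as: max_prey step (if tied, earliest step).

Step 1: prey: 60+30-48=42; pred: 20+12-8=24
Step 2: prey: 42+21-40=23; pred: 24+10-9=25
Step 3: prey: 23+11-23=11; pred: 25+5-10=20
Step 4: prey: 11+5-8=8; pred: 20+2-8=14
Step 5: prey: 8+4-4=8; pred: 14+1-5=10
Step 6: prey: 8+4-3=9; pred: 10+0-4=6
Step 7: prey: 9+4-2=11; pred: 6+0-2=4
Step 8: prey: 11+5-1=15; pred: 4+0-1=3
Step 9: prey: 15+7-1=21; pred: 3+0-1=2
Step 10: prey: 21+10-1=30; pred: 2+0-0=2
Step 11: prey: 30+15-2=43; pred: 2+0-0=2
Step 12: prey: 43+21-3=61; pred: 2+0-0=2
Max prey = 61 at step 12

Answer: 61 12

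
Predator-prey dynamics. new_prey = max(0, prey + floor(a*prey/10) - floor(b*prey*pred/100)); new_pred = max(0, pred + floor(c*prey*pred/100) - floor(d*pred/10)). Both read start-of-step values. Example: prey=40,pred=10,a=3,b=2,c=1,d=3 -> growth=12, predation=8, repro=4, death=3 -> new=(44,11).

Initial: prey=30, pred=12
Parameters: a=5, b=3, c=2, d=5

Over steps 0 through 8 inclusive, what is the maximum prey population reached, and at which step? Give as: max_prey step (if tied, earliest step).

Answer: 40 3

Derivation:
Step 1: prey: 30+15-10=35; pred: 12+7-6=13
Step 2: prey: 35+17-13=39; pred: 13+9-6=16
Step 3: prey: 39+19-18=40; pred: 16+12-8=20
Step 4: prey: 40+20-24=36; pred: 20+16-10=26
Step 5: prey: 36+18-28=26; pred: 26+18-13=31
Step 6: prey: 26+13-24=15; pred: 31+16-15=32
Step 7: prey: 15+7-14=8; pred: 32+9-16=25
Step 8: prey: 8+4-6=6; pred: 25+4-12=17
Max prey = 40 at step 3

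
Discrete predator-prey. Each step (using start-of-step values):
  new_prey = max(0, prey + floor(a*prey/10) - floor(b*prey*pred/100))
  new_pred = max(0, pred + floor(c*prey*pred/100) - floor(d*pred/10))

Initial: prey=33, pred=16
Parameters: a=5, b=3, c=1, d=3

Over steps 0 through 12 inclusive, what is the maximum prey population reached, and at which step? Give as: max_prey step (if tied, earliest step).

Answer: 34 1

Derivation:
Step 1: prey: 33+16-15=34; pred: 16+5-4=17
Step 2: prey: 34+17-17=34; pred: 17+5-5=17
Step 3: prey: 34+17-17=34; pred: 17+5-5=17
Step 4: prey: 34+17-17=34; pred: 17+5-5=17
Step 5: prey: 34+17-17=34; pred: 17+5-5=17
Step 6: prey: 34+17-17=34; pred: 17+5-5=17
Step 7: prey: 34+17-17=34; pred: 17+5-5=17
Step 8: prey: 34+17-17=34; pred: 17+5-5=17
Step 9: prey: 34+17-17=34; pred: 17+5-5=17
Step 10: prey: 34+17-17=34; pred: 17+5-5=17
Step 11: prey: 34+17-17=34; pred: 17+5-5=17
Step 12: prey: 34+17-17=34; pred: 17+5-5=17
Max prey = 34 at step 1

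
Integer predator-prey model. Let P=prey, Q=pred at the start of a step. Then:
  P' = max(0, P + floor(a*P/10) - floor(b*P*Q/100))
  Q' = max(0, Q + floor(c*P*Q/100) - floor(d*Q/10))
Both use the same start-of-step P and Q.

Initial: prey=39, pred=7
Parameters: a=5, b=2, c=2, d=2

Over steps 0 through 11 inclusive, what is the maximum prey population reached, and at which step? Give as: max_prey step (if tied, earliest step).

Step 1: prey: 39+19-5=53; pred: 7+5-1=11
Step 2: prey: 53+26-11=68; pred: 11+11-2=20
Step 3: prey: 68+34-27=75; pred: 20+27-4=43
Step 4: prey: 75+37-64=48; pred: 43+64-8=99
Step 5: prey: 48+24-95=0; pred: 99+95-19=175
Step 6: prey: 0+0-0=0; pred: 175+0-35=140
Step 7: prey: 0+0-0=0; pred: 140+0-28=112
Step 8: prey: 0+0-0=0; pred: 112+0-22=90
Step 9: prey: 0+0-0=0; pred: 90+0-18=72
Step 10: prey: 0+0-0=0; pred: 72+0-14=58
Step 11: prey: 0+0-0=0; pred: 58+0-11=47
Max prey = 75 at step 3

Answer: 75 3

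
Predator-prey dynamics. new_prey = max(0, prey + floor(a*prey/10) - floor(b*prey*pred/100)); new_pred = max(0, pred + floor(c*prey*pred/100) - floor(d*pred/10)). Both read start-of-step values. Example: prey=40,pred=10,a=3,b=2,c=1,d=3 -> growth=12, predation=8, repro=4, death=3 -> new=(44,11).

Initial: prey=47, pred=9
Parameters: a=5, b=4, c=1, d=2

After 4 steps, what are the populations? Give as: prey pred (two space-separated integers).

Step 1: prey: 47+23-16=54; pred: 9+4-1=12
Step 2: prey: 54+27-25=56; pred: 12+6-2=16
Step 3: prey: 56+28-35=49; pred: 16+8-3=21
Step 4: prey: 49+24-41=32; pred: 21+10-4=27

Answer: 32 27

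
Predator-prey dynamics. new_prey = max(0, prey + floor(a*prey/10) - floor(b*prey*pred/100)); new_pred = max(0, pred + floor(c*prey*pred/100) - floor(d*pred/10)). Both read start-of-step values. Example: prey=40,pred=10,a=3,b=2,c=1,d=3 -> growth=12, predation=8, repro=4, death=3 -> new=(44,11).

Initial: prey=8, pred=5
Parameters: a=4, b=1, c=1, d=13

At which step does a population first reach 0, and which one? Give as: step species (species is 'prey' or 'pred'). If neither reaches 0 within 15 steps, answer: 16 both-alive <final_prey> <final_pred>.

Answer: 1 pred

Derivation:
Step 1: prey: 8+3-0=11; pred: 5+0-6=0
First extinction: pred at step 1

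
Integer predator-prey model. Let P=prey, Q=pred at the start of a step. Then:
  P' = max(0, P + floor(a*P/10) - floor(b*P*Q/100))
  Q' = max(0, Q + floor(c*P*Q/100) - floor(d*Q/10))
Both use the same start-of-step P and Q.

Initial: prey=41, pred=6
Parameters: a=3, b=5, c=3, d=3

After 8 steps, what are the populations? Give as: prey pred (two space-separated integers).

Answer: 0 8

Derivation:
Step 1: prey: 41+12-12=41; pred: 6+7-1=12
Step 2: prey: 41+12-24=29; pred: 12+14-3=23
Step 3: prey: 29+8-33=4; pred: 23+20-6=37
Step 4: prey: 4+1-7=0; pred: 37+4-11=30
Step 5: prey: 0+0-0=0; pred: 30+0-9=21
Step 6: prey: 0+0-0=0; pred: 21+0-6=15
Step 7: prey: 0+0-0=0; pred: 15+0-4=11
Step 8: prey: 0+0-0=0; pred: 11+0-3=8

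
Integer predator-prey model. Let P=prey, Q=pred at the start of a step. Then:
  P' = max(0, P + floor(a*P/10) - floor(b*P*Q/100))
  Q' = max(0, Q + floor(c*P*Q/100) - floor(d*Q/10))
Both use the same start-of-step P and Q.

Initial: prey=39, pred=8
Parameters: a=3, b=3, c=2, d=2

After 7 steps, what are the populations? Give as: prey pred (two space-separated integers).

Step 1: prey: 39+11-9=41; pred: 8+6-1=13
Step 2: prey: 41+12-15=38; pred: 13+10-2=21
Step 3: prey: 38+11-23=26; pred: 21+15-4=32
Step 4: prey: 26+7-24=9; pred: 32+16-6=42
Step 5: prey: 9+2-11=0; pred: 42+7-8=41
Step 6: prey: 0+0-0=0; pred: 41+0-8=33
Step 7: prey: 0+0-0=0; pred: 33+0-6=27

Answer: 0 27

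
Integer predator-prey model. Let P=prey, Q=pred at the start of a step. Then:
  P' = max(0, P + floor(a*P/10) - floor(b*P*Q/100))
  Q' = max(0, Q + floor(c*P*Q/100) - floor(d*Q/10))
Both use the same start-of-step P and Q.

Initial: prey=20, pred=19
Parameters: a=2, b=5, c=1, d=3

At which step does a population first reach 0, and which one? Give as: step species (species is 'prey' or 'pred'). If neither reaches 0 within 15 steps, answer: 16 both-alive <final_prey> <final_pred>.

Step 1: prey: 20+4-19=5; pred: 19+3-5=17
Step 2: prey: 5+1-4=2; pred: 17+0-5=12
Step 3: prey: 2+0-1=1; pred: 12+0-3=9
Step 4: prey: 1+0-0=1; pred: 9+0-2=7
Step 5: prey: 1+0-0=1; pred: 7+0-2=5
Step 6: prey: 1+0-0=1; pred: 5+0-1=4
Step 7: prey: 1+0-0=1; pred: 4+0-1=3
Step 8: prey: 1+0-0=1; pred: 3+0-0=3
Steps 9-15: state stable at prey=1, pred=3 (no change)
No extinction within 15 steps

Answer: 16 both-alive 1 3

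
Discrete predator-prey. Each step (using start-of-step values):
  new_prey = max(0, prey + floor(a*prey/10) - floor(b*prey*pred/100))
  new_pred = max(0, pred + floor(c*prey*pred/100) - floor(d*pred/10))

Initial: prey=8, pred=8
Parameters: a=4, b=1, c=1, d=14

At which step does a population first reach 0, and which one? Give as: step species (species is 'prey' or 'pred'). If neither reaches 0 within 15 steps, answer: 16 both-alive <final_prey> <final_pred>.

Step 1: prey: 8+3-0=11; pred: 8+0-11=0
First extinction: pred at step 1

Answer: 1 pred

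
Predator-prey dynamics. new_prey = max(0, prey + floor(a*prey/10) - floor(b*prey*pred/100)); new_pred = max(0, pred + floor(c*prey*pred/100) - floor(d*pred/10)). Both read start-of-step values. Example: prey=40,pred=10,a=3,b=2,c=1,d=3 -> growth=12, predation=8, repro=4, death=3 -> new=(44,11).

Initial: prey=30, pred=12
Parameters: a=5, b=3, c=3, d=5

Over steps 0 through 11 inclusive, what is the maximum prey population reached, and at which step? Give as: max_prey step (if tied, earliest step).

Answer: 36 2

Derivation:
Step 1: prey: 30+15-10=35; pred: 12+10-6=16
Step 2: prey: 35+17-16=36; pred: 16+16-8=24
Step 3: prey: 36+18-25=29; pred: 24+25-12=37
Step 4: prey: 29+14-32=11; pred: 37+32-18=51
Step 5: prey: 11+5-16=0; pred: 51+16-25=42
Step 6: prey: 0+0-0=0; pred: 42+0-21=21
Step 7: prey: 0+0-0=0; pred: 21+0-10=11
Step 8: prey: 0+0-0=0; pred: 11+0-5=6
Step 9: prey: 0+0-0=0; pred: 6+0-3=3
Step 10: prey: 0+0-0=0; pred: 3+0-1=2
Step 11: prey: 0+0-0=0; pred: 2+0-1=1
Max prey = 36 at step 2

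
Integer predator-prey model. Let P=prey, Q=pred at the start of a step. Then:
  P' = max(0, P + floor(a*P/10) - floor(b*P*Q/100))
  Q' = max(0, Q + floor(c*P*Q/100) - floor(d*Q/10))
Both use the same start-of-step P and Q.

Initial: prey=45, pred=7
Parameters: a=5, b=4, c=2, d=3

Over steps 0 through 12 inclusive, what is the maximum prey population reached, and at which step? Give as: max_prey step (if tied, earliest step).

Answer: 58 2

Derivation:
Step 1: prey: 45+22-12=55; pred: 7+6-2=11
Step 2: prey: 55+27-24=58; pred: 11+12-3=20
Step 3: prey: 58+29-46=41; pred: 20+23-6=37
Step 4: prey: 41+20-60=1; pred: 37+30-11=56
Step 5: prey: 1+0-2=0; pred: 56+1-16=41
Step 6: prey: 0+0-0=0; pred: 41+0-12=29
Step 7: prey: 0+0-0=0; pred: 29+0-8=21
Step 8: prey: 0+0-0=0; pred: 21+0-6=15
Step 9: prey: 0+0-0=0; pred: 15+0-4=11
Step 10: prey: 0+0-0=0; pred: 11+0-3=8
Step 11: prey: 0+0-0=0; pred: 8+0-2=6
Step 12: prey: 0+0-0=0; pred: 6+0-1=5
Max prey = 58 at step 2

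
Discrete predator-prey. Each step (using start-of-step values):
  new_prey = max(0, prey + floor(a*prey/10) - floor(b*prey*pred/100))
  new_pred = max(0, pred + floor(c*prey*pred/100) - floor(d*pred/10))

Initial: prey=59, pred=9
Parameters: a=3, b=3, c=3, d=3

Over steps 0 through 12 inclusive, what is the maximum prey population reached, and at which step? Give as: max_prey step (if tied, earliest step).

Step 1: prey: 59+17-15=61; pred: 9+15-2=22
Step 2: prey: 61+18-40=39; pred: 22+40-6=56
Step 3: prey: 39+11-65=0; pred: 56+65-16=105
Step 4: prey: 0+0-0=0; pred: 105+0-31=74
Step 5: prey: 0+0-0=0; pred: 74+0-22=52
Step 6: prey: 0+0-0=0; pred: 52+0-15=37
Step 7: prey: 0+0-0=0; pred: 37+0-11=26
Step 8: prey: 0+0-0=0; pred: 26+0-7=19
Step 9: prey: 0+0-0=0; pred: 19+0-5=14
Step 10: prey: 0+0-0=0; pred: 14+0-4=10
Step 11: prey: 0+0-0=0; pred: 10+0-3=7
Step 12: prey: 0+0-0=0; pred: 7+0-2=5
Max prey = 61 at step 1

Answer: 61 1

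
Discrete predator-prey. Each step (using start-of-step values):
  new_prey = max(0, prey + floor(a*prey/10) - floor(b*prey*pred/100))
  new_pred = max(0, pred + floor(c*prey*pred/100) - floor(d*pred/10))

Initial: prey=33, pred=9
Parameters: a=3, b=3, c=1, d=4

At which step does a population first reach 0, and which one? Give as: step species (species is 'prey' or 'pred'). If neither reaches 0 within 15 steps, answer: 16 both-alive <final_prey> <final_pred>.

Answer: 16 both-alive 27 13

Derivation:
Step 1: prey: 33+9-8=34; pred: 9+2-3=8
Step 2: prey: 34+10-8=36; pred: 8+2-3=7
Step 3: prey: 36+10-7=39; pred: 7+2-2=7
Step 4: prey: 39+11-8=42; pred: 7+2-2=7
Step 5: prey: 42+12-8=46; pred: 7+2-2=7
Step 6: prey: 46+13-9=50; pred: 7+3-2=8
Step 7: prey: 50+15-12=53; pred: 8+4-3=9
Step 8: prey: 53+15-14=54; pred: 9+4-3=10
Step 9: prey: 54+16-16=54; pred: 10+5-4=11
Step 10: prey: 54+16-17=53; pred: 11+5-4=12
Step 11: prey: 53+15-19=49; pred: 12+6-4=14
Step 12: prey: 49+14-20=43; pred: 14+6-5=15
Step 13: prey: 43+12-19=36; pred: 15+6-6=15
Step 14: prey: 36+10-16=30; pred: 15+5-6=14
Step 15: prey: 30+9-12=27; pred: 14+4-5=13
No extinction within 15 steps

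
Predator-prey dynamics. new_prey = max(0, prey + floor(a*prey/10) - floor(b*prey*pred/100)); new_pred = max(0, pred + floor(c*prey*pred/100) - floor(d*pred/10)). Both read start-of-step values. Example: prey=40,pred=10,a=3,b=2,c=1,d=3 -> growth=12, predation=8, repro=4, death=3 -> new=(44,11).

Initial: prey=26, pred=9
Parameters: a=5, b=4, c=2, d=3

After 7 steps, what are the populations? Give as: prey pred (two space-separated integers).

Step 1: prey: 26+13-9=30; pred: 9+4-2=11
Step 2: prey: 30+15-13=32; pred: 11+6-3=14
Step 3: prey: 32+16-17=31; pred: 14+8-4=18
Step 4: prey: 31+15-22=24; pred: 18+11-5=24
Step 5: prey: 24+12-23=13; pred: 24+11-7=28
Step 6: prey: 13+6-14=5; pred: 28+7-8=27
Step 7: prey: 5+2-5=2; pred: 27+2-8=21

Answer: 2 21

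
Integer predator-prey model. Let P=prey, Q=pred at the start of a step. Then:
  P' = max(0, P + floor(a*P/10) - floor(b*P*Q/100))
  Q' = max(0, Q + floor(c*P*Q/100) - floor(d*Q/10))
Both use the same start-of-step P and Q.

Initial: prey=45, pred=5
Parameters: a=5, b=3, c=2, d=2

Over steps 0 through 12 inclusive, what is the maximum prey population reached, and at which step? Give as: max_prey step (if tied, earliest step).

Answer: 79 3

Derivation:
Step 1: prey: 45+22-6=61; pred: 5+4-1=8
Step 2: prey: 61+30-14=77; pred: 8+9-1=16
Step 3: prey: 77+38-36=79; pred: 16+24-3=37
Step 4: prey: 79+39-87=31; pred: 37+58-7=88
Step 5: prey: 31+15-81=0; pred: 88+54-17=125
Step 6: prey: 0+0-0=0; pred: 125+0-25=100
Step 7: prey: 0+0-0=0; pred: 100+0-20=80
Step 8: prey: 0+0-0=0; pred: 80+0-16=64
Step 9: prey: 0+0-0=0; pred: 64+0-12=52
Step 10: prey: 0+0-0=0; pred: 52+0-10=42
Step 11: prey: 0+0-0=0; pred: 42+0-8=34
Step 12: prey: 0+0-0=0; pred: 34+0-6=28
Max prey = 79 at step 3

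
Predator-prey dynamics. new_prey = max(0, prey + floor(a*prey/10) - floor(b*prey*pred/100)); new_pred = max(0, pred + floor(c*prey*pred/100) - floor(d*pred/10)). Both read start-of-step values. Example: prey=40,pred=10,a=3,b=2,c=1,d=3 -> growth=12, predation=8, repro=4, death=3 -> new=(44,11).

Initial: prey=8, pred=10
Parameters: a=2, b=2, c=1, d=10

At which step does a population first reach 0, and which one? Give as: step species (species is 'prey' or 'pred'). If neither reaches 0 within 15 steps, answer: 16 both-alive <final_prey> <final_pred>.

Answer: 1 pred

Derivation:
Step 1: prey: 8+1-1=8; pred: 10+0-10=0
First extinction: pred at step 1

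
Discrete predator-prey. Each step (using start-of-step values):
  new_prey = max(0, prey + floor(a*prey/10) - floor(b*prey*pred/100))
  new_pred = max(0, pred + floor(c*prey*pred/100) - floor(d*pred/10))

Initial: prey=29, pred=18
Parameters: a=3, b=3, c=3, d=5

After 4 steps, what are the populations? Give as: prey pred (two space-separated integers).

Answer: 3 16

Derivation:
Step 1: prey: 29+8-15=22; pred: 18+15-9=24
Step 2: prey: 22+6-15=13; pred: 24+15-12=27
Step 3: prey: 13+3-10=6; pred: 27+10-13=24
Step 4: prey: 6+1-4=3; pred: 24+4-12=16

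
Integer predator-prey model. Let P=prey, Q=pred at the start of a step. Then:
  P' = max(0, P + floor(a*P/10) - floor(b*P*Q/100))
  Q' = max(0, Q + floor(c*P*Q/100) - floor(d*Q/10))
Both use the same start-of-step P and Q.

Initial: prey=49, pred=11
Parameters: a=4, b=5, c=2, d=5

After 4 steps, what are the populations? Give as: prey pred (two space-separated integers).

Answer: 3 14

Derivation:
Step 1: prey: 49+19-26=42; pred: 11+10-5=16
Step 2: prey: 42+16-33=25; pred: 16+13-8=21
Step 3: prey: 25+10-26=9; pred: 21+10-10=21
Step 4: prey: 9+3-9=3; pred: 21+3-10=14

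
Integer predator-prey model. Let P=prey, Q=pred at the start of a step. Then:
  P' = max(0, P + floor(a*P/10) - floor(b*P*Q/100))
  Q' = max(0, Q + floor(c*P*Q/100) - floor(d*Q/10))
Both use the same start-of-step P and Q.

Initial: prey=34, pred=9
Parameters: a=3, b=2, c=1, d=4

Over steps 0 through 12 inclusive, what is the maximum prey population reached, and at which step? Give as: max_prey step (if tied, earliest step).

Answer: 68 7

Derivation:
Step 1: prey: 34+10-6=38; pred: 9+3-3=9
Step 2: prey: 38+11-6=43; pred: 9+3-3=9
Step 3: prey: 43+12-7=48; pred: 9+3-3=9
Step 4: prey: 48+14-8=54; pred: 9+4-3=10
Step 5: prey: 54+16-10=60; pred: 10+5-4=11
Step 6: prey: 60+18-13=65; pred: 11+6-4=13
Step 7: prey: 65+19-16=68; pred: 13+8-5=16
Step 8: prey: 68+20-21=67; pred: 16+10-6=20
Step 9: prey: 67+20-26=61; pred: 20+13-8=25
Step 10: prey: 61+18-30=49; pred: 25+15-10=30
Step 11: prey: 49+14-29=34; pred: 30+14-12=32
Step 12: prey: 34+10-21=23; pred: 32+10-12=30
Max prey = 68 at step 7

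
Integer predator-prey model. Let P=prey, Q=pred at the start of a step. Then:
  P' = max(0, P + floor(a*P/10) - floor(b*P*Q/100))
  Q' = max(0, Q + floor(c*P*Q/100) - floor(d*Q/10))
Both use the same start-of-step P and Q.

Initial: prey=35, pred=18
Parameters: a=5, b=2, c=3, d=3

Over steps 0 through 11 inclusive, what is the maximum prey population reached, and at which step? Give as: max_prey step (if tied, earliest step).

Answer: 40 1

Derivation:
Step 1: prey: 35+17-12=40; pred: 18+18-5=31
Step 2: prey: 40+20-24=36; pred: 31+37-9=59
Step 3: prey: 36+18-42=12; pred: 59+63-17=105
Step 4: prey: 12+6-25=0; pred: 105+37-31=111
Step 5: prey: 0+0-0=0; pred: 111+0-33=78
Step 6: prey: 0+0-0=0; pred: 78+0-23=55
Step 7: prey: 0+0-0=0; pred: 55+0-16=39
Step 8: prey: 0+0-0=0; pred: 39+0-11=28
Step 9: prey: 0+0-0=0; pred: 28+0-8=20
Step 10: prey: 0+0-0=0; pred: 20+0-6=14
Step 11: prey: 0+0-0=0; pred: 14+0-4=10
Max prey = 40 at step 1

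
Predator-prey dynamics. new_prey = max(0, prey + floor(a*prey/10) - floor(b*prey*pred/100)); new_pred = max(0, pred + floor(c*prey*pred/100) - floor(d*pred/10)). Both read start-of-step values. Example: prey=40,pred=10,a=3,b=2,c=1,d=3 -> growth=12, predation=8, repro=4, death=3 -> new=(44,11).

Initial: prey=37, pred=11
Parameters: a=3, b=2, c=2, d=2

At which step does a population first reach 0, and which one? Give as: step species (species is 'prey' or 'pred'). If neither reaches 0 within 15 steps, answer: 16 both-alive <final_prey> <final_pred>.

Answer: 6 prey

Derivation:
Step 1: prey: 37+11-8=40; pred: 11+8-2=17
Step 2: prey: 40+12-13=39; pred: 17+13-3=27
Step 3: prey: 39+11-21=29; pred: 27+21-5=43
Step 4: prey: 29+8-24=13; pred: 43+24-8=59
Step 5: prey: 13+3-15=1; pred: 59+15-11=63
Step 6: prey: 1+0-1=0; pred: 63+1-12=52
First extinction: prey at step 6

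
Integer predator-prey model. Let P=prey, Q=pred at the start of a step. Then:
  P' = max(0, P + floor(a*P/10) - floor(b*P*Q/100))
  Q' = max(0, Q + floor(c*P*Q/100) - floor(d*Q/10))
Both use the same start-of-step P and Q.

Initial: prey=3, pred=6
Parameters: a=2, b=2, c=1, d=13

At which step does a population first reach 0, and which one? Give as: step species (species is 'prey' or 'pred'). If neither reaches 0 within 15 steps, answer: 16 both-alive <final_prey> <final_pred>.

Answer: 1 pred

Derivation:
Step 1: prey: 3+0-0=3; pred: 6+0-7=0
First extinction: pred at step 1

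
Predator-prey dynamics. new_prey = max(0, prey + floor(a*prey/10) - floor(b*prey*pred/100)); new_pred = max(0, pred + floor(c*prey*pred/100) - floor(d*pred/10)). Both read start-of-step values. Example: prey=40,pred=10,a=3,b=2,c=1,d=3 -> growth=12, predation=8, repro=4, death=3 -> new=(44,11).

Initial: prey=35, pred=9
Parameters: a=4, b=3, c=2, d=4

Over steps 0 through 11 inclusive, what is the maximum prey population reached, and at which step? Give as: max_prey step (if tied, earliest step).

Answer: 42 2

Derivation:
Step 1: prey: 35+14-9=40; pred: 9+6-3=12
Step 2: prey: 40+16-14=42; pred: 12+9-4=17
Step 3: prey: 42+16-21=37; pred: 17+14-6=25
Step 4: prey: 37+14-27=24; pred: 25+18-10=33
Step 5: prey: 24+9-23=10; pred: 33+15-13=35
Step 6: prey: 10+4-10=4; pred: 35+7-14=28
Step 7: prey: 4+1-3=2; pred: 28+2-11=19
Step 8: prey: 2+0-1=1; pred: 19+0-7=12
Step 9: prey: 1+0-0=1; pred: 12+0-4=8
Step 10: prey: 1+0-0=1; pred: 8+0-3=5
Step 11: prey: 1+0-0=1; pred: 5+0-2=3
Max prey = 42 at step 2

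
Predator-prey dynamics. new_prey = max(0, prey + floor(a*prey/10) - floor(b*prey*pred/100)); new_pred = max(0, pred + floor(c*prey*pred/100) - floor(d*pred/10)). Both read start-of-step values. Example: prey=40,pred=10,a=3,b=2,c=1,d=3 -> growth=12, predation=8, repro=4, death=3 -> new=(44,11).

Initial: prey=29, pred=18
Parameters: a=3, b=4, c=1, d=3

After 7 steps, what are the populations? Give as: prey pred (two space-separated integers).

Answer: 5 4

Derivation:
Step 1: prey: 29+8-20=17; pred: 18+5-5=18
Step 2: prey: 17+5-12=10; pred: 18+3-5=16
Step 3: prey: 10+3-6=7; pred: 16+1-4=13
Step 4: prey: 7+2-3=6; pred: 13+0-3=10
Step 5: prey: 6+1-2=5; pred: 10+0-3=7
Step 6: prey: 5+1-1=5; pred: 7+0-2=5
Step 7: prey: 5+1-1=5; pred: 5+0-1=4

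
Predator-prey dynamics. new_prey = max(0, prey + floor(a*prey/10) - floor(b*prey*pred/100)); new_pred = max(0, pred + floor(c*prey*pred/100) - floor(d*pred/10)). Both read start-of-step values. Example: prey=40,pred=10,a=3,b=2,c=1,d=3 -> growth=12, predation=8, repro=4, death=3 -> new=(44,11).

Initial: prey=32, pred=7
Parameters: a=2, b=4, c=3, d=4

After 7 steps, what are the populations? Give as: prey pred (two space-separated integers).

Answer: 1 6

Derivation:
Step 1: prey: 32+6-8=30; pred: 7+6-2=11
Step 2: prey: 30+6-13=23; pred: 11+9-4=16
Step 3: prey: 23+4-14=13; pred: 16+11-6=21
Step 4: prey: 13+2-10=5; pred: 21+8-8=21
Step 5: prey: 5+1-4=2; pred: 21+3-8=16
Step 6: prey: 2+0-1=1; pred: 16+0-6=10
Step 7: prey: 1+0-0=1; pred: 10+0-4=6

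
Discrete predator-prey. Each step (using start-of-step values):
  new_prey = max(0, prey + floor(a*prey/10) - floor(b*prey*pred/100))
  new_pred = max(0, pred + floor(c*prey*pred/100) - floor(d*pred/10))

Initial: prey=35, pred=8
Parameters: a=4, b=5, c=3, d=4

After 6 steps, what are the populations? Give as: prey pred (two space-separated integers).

Step 1: prey: 35+14-14=35; pred: 8+8-3=13
Step 2: prey: 35+14-22=27; pred: 13+13-5=21
Step 3: prey: 27+10-28=9; pred: 21+17-8=30
Step 4: prey: 9+3-13=0; pred: 30+8-12=26
Step 5: prey: 0+0-0=0; pred: 26+0-10=16
Step 6: prey: 0+0-0=0; pred: 16+0-6=10

Answer: 0 10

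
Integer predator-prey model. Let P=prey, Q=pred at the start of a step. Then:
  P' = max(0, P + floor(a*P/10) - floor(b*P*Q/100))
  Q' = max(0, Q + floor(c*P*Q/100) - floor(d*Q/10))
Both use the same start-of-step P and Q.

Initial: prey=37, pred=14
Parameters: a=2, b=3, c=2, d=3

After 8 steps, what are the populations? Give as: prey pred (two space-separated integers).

Step 1: prey: 37+7-15=29; pred: 14+10-4=20
Step 2: prey: 29+5-17=17; pred: 20+11-6=25
Step 3: prey: 17+3-12=8; pred: 25+8-7=26
Step 4: prey: 8+1-6=3; pred: 26+4-7=23
Step 5: prey: 3+0-2=1; pred: 23+1-6=18
Step 6: prey: 1+0-0=1; pred: 18+0-5=13
Step 7: prey: 1+0-0=1; pred: 13+0-3=10
Step 8: prey: 1+0-0=1; pred: 10+0-3=7

Answer: 1 7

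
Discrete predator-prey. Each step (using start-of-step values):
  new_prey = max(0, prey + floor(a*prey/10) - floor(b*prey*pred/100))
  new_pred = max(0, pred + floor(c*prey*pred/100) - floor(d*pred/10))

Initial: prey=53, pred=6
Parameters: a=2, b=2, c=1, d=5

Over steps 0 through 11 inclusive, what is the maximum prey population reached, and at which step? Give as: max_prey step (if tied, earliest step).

Step 1: prey: 53+10-6=57; pred: 6+3-3=6
Step 2: prey: 57+11-6=62; pred: 6+3-3=6
Step 3: prey: 62+12-7=67; pred: 6+3-3=6
Step 4: prey: 67+13-8=72; pred: 6+4-3=7
Step 5: prey: 72+14-10=76; pred: 7+5-3=9
Step 6: prey: 76+15-13=78; pred: 9+6-4=11
Step 7: prey: 78+15-17=76; pred: 11+8-5=14
Step 8: prey: 76+15-21=70; pred: 14+10-7=17
Step 9: prey: 70+14-23=61; pred: 17+11-8=20
Step 10: prey: 61+12-24=49; pred: 20+12-10=22
Step 11: prey: 49+9-21=37; pred: 22+10-11=21
Max prey = 78 at step 6

Answer: 78 6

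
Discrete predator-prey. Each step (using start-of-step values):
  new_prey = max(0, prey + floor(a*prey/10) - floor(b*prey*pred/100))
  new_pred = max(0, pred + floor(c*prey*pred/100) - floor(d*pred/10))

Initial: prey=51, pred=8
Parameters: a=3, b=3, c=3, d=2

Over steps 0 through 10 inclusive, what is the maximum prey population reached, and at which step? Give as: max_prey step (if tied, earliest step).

Answer: 54 1

Derivation:
Step 1: prey: 51+15-12=54; pred: 8+12-1=19
Step 2: prey: 54+16-30=40; pred: 19+30-3=46
Step 3: prey: 40+12-55=0; pred: 46+55-9=92
Step 4: prey: 0+0-0=0; pred: 92+0-18=74
Step 5: prey: 0+0-0=0; pred: 74+0-14=60
Step 6: prey: 0+0-0=0; pred: 60+0-12=48
Step 7: prey: 0+0-0=0; pred: 48+0-9=39
Step 8: prey: 0+0-0=0; pred: 39+0-7=32
Step 9: prey: 0+0-0=0; pred: 32+0-6=26
Step 10: prey: 0+0-0=0; pred: 26+0-5=21
Max prey = 54 at step 1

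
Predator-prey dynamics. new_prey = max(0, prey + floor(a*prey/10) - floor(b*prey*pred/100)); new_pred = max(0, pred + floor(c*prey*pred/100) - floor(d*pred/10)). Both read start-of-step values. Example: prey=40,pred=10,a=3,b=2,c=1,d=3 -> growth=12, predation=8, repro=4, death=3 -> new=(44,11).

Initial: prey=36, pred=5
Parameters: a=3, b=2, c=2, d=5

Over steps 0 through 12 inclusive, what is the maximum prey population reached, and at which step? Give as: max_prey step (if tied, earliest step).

Step 1: prey: 36+10-3=43; pred: 5+3-2=6
Step 2: prey: 43+12-5=50; pred: 6+5-3=8
Step 3: prey: 50+15-8=57; pred: 8+8-4=12
Step 4: prey: 57+17-13=61; pred: 12+13-6=19
Step 5: prey: 61+18-23=56; pred: 19+23-9=33
Step 6: prey: 56+16-36=36; pred: 33+36-16=53
Step 7: prey: 36+10-38=8; pred: 53+38-26=65
Step 8: prey: 8+2-10=0; pred: 65+10-32=43
Step 9: prey: 0+0-0=0; pred: 43+0-21=22
Step 10: prey: 0+0-0=0; pred: 22+0-11=11
Step 11: prey: 0+0-0=0; pred: 11+0-5=6
Step 12: prey: 0+0-0=0; pred: 6+0-3=3
Max prey = 61 at step 4

Answer: 61 4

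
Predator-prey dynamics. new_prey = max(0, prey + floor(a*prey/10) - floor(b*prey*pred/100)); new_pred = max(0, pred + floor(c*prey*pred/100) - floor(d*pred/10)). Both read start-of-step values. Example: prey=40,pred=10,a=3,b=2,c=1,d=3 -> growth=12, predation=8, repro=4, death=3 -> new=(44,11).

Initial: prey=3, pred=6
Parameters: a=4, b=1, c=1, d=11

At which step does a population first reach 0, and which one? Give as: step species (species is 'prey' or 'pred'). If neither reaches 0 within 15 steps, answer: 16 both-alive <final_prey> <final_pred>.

Answer: 1 pred

Derivation:
Step 1: prey: 3+1-0=4; pred: 6+0-6=0
First extinction: pred at step 1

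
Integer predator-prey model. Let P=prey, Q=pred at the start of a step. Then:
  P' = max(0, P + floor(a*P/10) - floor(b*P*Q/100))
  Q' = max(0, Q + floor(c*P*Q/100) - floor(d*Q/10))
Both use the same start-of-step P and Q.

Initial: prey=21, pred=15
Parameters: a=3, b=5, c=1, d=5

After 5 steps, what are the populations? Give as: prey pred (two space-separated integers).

Step 1: prey: 21+6-15=12; pred: 15+3-7=11
Step 2: prey: 12+3-6=9; pred: 11+1-5=7
Step 3: prey: 9+2-3=8; pred: 7+0-3=4
Step 4: prey: 8+2-1=9; pred: 4+0-2=2
Step 5: prey: 9+2-0=11; pred: 2+0-1=1

Answer: 11 1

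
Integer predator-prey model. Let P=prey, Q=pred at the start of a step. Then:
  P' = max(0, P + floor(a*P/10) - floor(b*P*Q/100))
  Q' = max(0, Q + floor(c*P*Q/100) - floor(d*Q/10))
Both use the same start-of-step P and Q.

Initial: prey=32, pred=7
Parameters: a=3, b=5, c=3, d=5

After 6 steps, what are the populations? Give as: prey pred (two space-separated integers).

Answer: 3 7

Derivation:
Step 1: prey: 32+9-11=30; pred: 7+6-3=10
Step 2: prey: 30+9-15=24; pred: 10+9-5=14
Step 3: prey: 24+7-16=15; pred: 14+10-7=17
Step 4: prey: 15+4-12=7; pred: 17+7-8=16
Step 5: prey: 7+2-5=4; pred: 16+3-8=11
Step 6: prey: 4+1-2=3; pred: 11+1-5=7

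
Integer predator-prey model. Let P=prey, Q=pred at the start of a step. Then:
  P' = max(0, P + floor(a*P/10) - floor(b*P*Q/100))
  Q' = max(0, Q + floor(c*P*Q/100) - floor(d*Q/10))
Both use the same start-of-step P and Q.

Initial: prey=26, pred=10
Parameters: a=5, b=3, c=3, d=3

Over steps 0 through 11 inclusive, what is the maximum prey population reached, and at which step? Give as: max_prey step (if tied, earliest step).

Step 1: prey: 26+13-7=32; pred: 10+7-3=14
Step 2: prey: 32+16-13=35; pred: 14+13-4=23
Step 3: prey: 35+17-24=28; pred: 23+24-6=41
Step 4: prey: 28+14-34=8; pred: 41+34-12=63
Step 5: prey: 8+4-15=0; pred: 63+15-18=60
Step 6: prey: 0+0-0=0; pred: 60+0-18=42
Step 7: prey: 0+0-0=0; pred: 42+0-12=30
Step 8: prey: 0+0-0=0; pred: 30+0-9=21
Step 9: prey: 0+0-0=0; pred: 21+0-6=15
Step 10: prey: 0+0-0=0; pred: 15+0-4=11
Step 11: prey: 0+0-0=0; pred: 11+0-3=8
Max prey = 35 at step 2

Answer: 35 2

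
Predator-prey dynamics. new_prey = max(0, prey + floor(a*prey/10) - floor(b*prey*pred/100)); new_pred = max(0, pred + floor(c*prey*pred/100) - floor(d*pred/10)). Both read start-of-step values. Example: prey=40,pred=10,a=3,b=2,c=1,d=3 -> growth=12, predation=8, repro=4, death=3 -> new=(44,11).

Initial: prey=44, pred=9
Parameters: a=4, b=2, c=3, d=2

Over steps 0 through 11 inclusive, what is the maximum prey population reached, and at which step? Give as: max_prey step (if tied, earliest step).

Step 1: prey: 44+17-7=54; pred: 9+11-1=19
Step 2: prey: 54+21-20=55; pred: 19+30-3=46
Step 3: prey: 55+22-50=27; pred: 46+75-9=112
Step 4: prey: 27+10-60=0; pred: 112+90-22=180
Step 5: prey: 0+0-0=0; pred: 180+0-36=144
Step 6: prey: 0+0-0=0; pred: 144+0-28=116
Step 7: prey: 0+0-0=0; pred: 116+0-23=93
Step 8: prey: 0+0-0=0; pred: 93+0-18=75
Step 9: prey: 0+0-0=0; pred: 75+0-15=60
Step 10: prey: 0+0-0=0; pred: 60+0-12=48
Step 11: prey: 0+0-0=0; pred: 48+0-9=39
Max prey = 55 at step 2

Answer: 55 2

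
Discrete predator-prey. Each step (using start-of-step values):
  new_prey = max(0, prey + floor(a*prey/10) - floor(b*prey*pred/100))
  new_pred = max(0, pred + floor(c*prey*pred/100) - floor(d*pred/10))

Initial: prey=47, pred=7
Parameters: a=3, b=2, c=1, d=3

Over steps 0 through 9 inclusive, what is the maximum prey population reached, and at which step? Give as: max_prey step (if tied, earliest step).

Step 1: prey: 47+14-6=55; pred: 7+3-2=8
Step 2: prey: 55+16-8=63; pred: 8+4-2=10
Step 3: prey: 63+18-12=69; pred: 10+6-3=13
Step 4: prey: 69+20-17=72; pred: 13+8-3=18
Step 5: prey: 72+21-25=68; pred: 18+12-5=25
Step 6: prey: 68+20-34=54; pred: 25+17-7=35
Step 7: prey: 54+16-37=33; pred: 35+18-10=43
Step 8: prey: 33+9-28=14; pred: 43+14-12=45
Step 9: prey: 14+4-12=6; pred: 45+6-13=38
Max prey = 72 at step 4

Answer: 72 4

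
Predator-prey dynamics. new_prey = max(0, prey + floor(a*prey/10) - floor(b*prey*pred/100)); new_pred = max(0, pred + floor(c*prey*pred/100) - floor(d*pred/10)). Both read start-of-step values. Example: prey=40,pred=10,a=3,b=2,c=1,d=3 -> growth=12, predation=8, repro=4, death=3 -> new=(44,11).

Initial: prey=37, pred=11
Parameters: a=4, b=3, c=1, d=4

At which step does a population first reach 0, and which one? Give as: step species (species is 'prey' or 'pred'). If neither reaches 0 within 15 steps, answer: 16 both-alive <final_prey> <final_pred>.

Step 1: prey: 37+14-12=39; pred: 11+4-4=11
Step 2: prey: 39+15-12=42; pred: 11+4-4=11
Step 3: prey: 42+16-13=45; pred: 11+4-4=11
Step 4: prey: 45+18-14=49; pred: 11+4-4=11
Step 5: prey: 49+19-16=52; pred: 11+5-4=12
Step 6: prey: 52+20-18=54; pred: 12+6-4=14
Step 7: prey: 54+21-22=53; pred: 14+7-5=16
Step 8: prey: 53+21-25=49; pred: 16+8-6=18
Step 9: prey: 49+19-26=42; pred: 18+8-7=19
Step 10: prey: 42+16-23=35; pred: 19+7-7=19
Step 11: prey: 35+14-19=30; pred: 19+6-7=18
Step 12: prey: 30+12-16=26; pred: 18+5-7=16
Step 13: prey: 26+10-12=24; pred: 16+4-6=14
Step 14: prey: 24+9-10=23; pred: 14+3-5=12
Step 15: prey: 23+9-8=24; pred: 12+2-4=10
No extinction within 15 steps

Answer: 16 both-alive 24 10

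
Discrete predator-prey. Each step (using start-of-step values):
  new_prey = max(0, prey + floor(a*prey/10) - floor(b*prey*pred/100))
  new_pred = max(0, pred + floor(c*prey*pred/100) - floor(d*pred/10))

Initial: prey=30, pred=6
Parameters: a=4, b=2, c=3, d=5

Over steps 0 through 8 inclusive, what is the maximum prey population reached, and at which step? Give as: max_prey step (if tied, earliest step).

Answer: 55 3

Derivation:
Step 1: prey: 30+12-3=39; pred: 6+5-3=8
Step 2: prey: 39+15-6=48; pred: 8+9-4=13
Step 3: prey: 48+19-12=55; pred: 13+18-6=25
Step 4: prey: 55+22-27=50; pred: 25+41-12=54
Step 5: prey: 50+20-54=16; pred: 54+81-27=108
Step 6: prey: 16+6-34=0; pred: 108+51-54=105
Step 7: prey: 0+0-0=0; pred: 105+0-52=53
Step 8: prey: 0+0-0=0; pred: 53+0-26=27
Max prey = 55 at step 3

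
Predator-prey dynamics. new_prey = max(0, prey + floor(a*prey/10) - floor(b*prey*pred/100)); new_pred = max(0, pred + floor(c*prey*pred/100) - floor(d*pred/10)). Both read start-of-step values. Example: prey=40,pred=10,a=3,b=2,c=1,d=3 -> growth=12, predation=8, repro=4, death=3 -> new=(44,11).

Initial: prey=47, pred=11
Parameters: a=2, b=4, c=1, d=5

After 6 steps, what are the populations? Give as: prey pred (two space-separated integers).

Answer: 22 2

Derivation:
Step 1: prey: 47+9-20=36; pred: 11+5-5=11
Step 2: prey: 36+7-15=28; pred: 11+3-5=9
Step 3: prey: 28+5-10=23; pred: 9+2-4=7
Step 4: prey: 23+4-6=21; pred: 7+1-3=5
Step 5: prey: 21+4-4=21; pred: 5+1-2=4
Step 6: prey: 21+4-3=22; pred: 4+0-2=2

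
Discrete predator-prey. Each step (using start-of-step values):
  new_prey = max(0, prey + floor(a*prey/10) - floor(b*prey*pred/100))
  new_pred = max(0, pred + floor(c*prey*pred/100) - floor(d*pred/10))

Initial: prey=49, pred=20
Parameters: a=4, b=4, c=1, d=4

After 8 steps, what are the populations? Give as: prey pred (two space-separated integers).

Answer: 17 2

Derivation:
Step 1: prey: 49+19-39=29; pred: 20+9-8=21
Step 2: prey: 29+11-24=16; pred: 21+6-8=19
Step 3: prey: 16+6-12=10; pred: 19+3-7=15
Step 4: prey: 10+4-6=8; pred: 15+1-6=10
Step 5: prey: 8+3-3=8; pred: 10+0-4=6
Step 6: prey: 8+3-1=10; pred: 6+0-2=4
Step 7: prey: 10+4-1=13; pred: 4+0-1=3
Step 8: prey: 13+5-1=17; pred: 3+0-1=2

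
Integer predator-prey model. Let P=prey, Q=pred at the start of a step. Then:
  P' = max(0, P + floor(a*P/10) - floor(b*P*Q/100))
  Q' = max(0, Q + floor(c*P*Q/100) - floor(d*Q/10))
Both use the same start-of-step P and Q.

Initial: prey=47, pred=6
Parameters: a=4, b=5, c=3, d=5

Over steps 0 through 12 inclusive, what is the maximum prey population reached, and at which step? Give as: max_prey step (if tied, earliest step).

Answer: 51 1

Derivation:
Step 1: prey: 47+18-14=51; pred: 6+8-3=11
Step 2: prey: 51+20-28=43; pred: 11+16-5=22
Step 3: prey: 43+17-47=13; pred: 22+28-11=39
Step 4: prey: 13+5-25=0; pred: 39+15-19=35
Step 5: prey: 0+0-0=0; pred: 35+0-17=18
Step 6: prey: 0+0-0=0; pred: 18+0-9=9
Step 7: prey: 0+0-0=0; pred: 9+0-4=5
Step 8: prey: 0+0-0=0; pred: 5+0-2=3
Step 9: prey: 0+0-0=0; pred: 3+0-1=2
Step 10: prey: 0+0-0=0; pred: 2+0-1=1
Step 11: prey: 0+0-0=0; pred: 1+0-0=1
Step 12: prey: 0+0-0=0; pred: 1+0-0=1
Max prey = 51 at step 1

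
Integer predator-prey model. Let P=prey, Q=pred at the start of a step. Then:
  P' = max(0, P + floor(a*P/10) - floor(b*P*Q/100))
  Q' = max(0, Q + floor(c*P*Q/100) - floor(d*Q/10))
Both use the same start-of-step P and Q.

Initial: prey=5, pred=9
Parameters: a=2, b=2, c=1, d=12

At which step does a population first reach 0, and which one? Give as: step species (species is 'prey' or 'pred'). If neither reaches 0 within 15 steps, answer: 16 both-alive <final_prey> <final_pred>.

Step 1: prey: 5+1-0=6; pred: 9+0-10=0
First extinction: pred at step 1

Answer: 1 pred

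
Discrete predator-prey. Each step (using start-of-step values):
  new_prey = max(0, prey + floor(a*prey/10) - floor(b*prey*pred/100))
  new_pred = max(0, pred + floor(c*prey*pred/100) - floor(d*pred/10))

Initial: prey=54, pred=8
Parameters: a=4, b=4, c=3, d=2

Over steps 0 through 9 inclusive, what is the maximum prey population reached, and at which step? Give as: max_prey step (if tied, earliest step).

Answer: 58 1

Derivation:
Step 1: prey: 54+21-17=58; pred: 8+12-1=19
Step 2: prey: 58+23-44=37; pred: 19+33-3=49
Step 3: prey: 37+14-72=0; pred: 49+54-9=94
Step 4: prey: 0+0-0=0; pred: 94+0-18=76
Step 5: prey: 0+0-0=0; pred: 76+0-15=61
Step 6: prey: 0+0-0=0; pred: 61+0-12=49
Step 7: prey: 0+0-0=0; pred: 49+0-9=40
Step 8: prey: 0+0-0=0; pred: 40+0-8=32
Step 9: prey: 0+0-0=0; pred: 32+0-6=26
Max prey = 58 at step 1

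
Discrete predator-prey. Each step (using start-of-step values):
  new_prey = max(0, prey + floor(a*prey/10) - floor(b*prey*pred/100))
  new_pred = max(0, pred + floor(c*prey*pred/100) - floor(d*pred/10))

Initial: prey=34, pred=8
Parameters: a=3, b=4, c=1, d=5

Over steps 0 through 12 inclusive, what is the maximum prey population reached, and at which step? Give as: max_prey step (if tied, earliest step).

Answer: 110 11

Derivation:
Step 1: prey: 34+10-10=34; pred: 8+2-4=6
Step 2: prey: 34+10-8=36; pred: 6+2-3=5
Step 3: prey: 36+10-7=39; pred: 5+1-2=4
Step 4: prey: 39+11-6=44; pred: 4+1-2=3
Step 5: prey: 44+13-5=52; pred: 3+1-1=3
Step 6: prey: 52+15-6=61; pred: 3+1-1=3
Step 7: prey: 61+18-7=72; pred: 3+1-1=3
Step 8: prey: 72+21-8=85; pred: 3+2-1=4
Step 9: prey: 85+25-13=97; pred: 4+3-2=5
Step 10: prey: 97+29-19=107; pred: 5+4-2=7
Step 11: prey: 107+32-29=110; pred: 7+7-3=11
Step 12: prey: 110+33-48=95; pred: 11+12-5=18
Max prey = 110 at step 11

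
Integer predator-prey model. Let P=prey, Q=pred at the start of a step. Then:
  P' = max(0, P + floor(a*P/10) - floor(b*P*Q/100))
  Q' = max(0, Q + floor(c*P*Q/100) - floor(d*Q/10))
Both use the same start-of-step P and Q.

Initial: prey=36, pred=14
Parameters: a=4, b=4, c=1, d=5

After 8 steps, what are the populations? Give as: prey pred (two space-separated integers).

Step 1: prey: 36+14-20=30; pred: 14+5-7=12
Step 2: prey: 30+12-14=28; pred: 12+3-6=9
Step 3: prey: 28+11-10=29; pred: 9+2-4=7
Step 4: prey: 29+11-8=32; pred: 7+2-3=6
Step 5: prey: 32+12-7=37; pred: 6+1-3=4
Step 6: prey: 37+14-5=46; pred: 4+1-2=3
Step 7: prey: 46+18-5=59; pred: 3+1-1=3
Step 8: prey: 59+23-7=75; pred: 3+1-1=3

Answer: 75 3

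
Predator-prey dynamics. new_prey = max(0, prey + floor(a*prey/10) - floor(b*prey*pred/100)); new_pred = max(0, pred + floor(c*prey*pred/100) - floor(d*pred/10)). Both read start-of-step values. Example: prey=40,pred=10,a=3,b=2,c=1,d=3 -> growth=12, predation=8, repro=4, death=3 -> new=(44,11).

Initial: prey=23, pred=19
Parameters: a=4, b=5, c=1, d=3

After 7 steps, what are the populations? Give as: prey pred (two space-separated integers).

Answer: 5 3

Derivation:
Step 1: prey: 23+9-21=11; pred: 19+4-5=18
Step 2: prey: 11+4-9=6; pred: 18+1-5=14
Step 3: prey: 6+2-4=4; pred: 14+0-4=10
Step 4: prey: 4+1-2=3; pred: 10+0-3=7
Step 5: prey: 3+1-1=3; pred: 7+0-2=5
Step 6: prey: 3+1-0=4; pred: 5+0-1=4
Step 7: prey: 4+1-0=5; pred: 4+0-1=3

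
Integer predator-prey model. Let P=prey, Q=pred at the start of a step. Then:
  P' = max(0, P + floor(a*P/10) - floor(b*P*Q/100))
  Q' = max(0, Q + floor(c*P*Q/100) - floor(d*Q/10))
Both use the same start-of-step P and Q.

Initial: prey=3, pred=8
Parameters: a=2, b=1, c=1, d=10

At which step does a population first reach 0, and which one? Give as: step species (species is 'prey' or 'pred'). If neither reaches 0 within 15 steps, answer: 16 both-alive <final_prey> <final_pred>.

Step 1: prey: 3+0-0=3; pred: 8+0-8=0
First extinction: pred at step 1

Answer: 1 pred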